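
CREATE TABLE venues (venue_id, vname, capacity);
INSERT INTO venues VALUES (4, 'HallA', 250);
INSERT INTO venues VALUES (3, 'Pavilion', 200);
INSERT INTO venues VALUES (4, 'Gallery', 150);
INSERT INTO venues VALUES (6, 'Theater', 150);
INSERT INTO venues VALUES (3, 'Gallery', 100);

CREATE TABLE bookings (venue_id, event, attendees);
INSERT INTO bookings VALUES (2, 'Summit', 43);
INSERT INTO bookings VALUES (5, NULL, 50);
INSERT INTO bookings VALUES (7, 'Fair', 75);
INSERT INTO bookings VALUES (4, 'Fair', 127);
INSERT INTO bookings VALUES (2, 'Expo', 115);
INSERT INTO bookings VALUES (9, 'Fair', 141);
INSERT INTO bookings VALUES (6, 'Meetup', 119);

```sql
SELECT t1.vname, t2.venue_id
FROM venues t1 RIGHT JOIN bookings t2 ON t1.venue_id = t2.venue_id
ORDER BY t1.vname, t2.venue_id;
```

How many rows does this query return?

8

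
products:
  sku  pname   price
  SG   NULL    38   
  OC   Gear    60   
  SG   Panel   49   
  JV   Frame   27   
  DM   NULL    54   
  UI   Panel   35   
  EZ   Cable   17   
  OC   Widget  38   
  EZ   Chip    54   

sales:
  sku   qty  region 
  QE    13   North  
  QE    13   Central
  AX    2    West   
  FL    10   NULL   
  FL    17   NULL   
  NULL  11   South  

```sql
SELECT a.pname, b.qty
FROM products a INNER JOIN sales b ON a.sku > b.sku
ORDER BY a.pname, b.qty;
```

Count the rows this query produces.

27

INNER JOIN keeps only pairs where the ON condition holds.
Matching on a.sku > b.sku. A NULL in a compared column never satisfies the condition.
- a[0] sku=SG → 5 match(es) in b → 5 row(s).
- a[1] sku=OC → 3 match(es) in b → 3 row(s).
- a[2] sku=SG → 5 match(es) in b → 5 row(s).
- a[3] sku=JV → 3 match(es) in b → 3 row(s).
- a[4] sku=DM → 1 match(es) in b → 1 row(s).
- a[5] sku=UI → 5 match(es) in b → 5 row(s).
- a[6] sku=EZ → 1 match(es) in b → 1 row(s).
- a[7] sku=OC → 3 match(es) in b → 3 row(s).
- a[8] sku=EZ → 1 match(es) in b → 1 row(s).
Total: 27 rows.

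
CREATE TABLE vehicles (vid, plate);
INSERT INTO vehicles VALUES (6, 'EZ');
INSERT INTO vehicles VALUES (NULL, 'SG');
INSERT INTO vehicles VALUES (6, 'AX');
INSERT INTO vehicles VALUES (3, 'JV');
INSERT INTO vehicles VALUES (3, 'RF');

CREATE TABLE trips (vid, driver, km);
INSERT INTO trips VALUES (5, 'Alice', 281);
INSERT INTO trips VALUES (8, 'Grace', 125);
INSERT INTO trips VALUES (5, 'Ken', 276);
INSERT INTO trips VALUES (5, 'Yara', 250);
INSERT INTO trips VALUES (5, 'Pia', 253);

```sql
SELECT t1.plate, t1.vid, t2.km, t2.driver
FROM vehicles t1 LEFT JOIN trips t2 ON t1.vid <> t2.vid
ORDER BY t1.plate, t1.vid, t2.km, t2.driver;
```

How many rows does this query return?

LEFT JOIN keeps every row from `vehicles`; unmatched rows get NULL for `trips`'s columns.
Matching on t1.vid <> t2.vid. A NULL in a compared column never satisfies the condition.
- t1[0] vid=6 → 5 match(es) in t2 → 5 row(s).
- t1[1] vid=NULL → no match; kept with NULLs on the t2 side.
- t1[2] vid=6 → 5 match(es) in t2 → 5 row(s).
- t1[3] vid=3 → 5 match(es) in t2 → 5 row(s).
- t1[4] vid=3 → 5 match(es) in t2 → 5 row(s).
Total: 20 matched + 1 padded = 21 rows.

21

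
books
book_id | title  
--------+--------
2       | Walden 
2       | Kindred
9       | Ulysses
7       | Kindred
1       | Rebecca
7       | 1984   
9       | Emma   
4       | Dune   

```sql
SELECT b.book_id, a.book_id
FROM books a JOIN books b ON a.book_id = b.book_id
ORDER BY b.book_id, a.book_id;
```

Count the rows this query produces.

14

INNER JOIN keeps only pairs where the ON condition holds.
Matching on a.book_id = b.book_id.
- a (book_id=2) pairs with 2 row(s) of b.
- a (book_id=2) pairs with 2 row(s) of b.
- a (book_id=9) pairs with 2 row(s) of b.
- a (book_id=7) pairs with 2 row(s) of b.
- a (book_id=1) pairs with 1 row(s) of b.
- a (book_id=7) pairs with 2 row(s) of b.
- a (book_id=9) pairs with 2 row(s) of b.
- a (book_id=4) pairs with 1 row(s) of b.
Total: 14 rows.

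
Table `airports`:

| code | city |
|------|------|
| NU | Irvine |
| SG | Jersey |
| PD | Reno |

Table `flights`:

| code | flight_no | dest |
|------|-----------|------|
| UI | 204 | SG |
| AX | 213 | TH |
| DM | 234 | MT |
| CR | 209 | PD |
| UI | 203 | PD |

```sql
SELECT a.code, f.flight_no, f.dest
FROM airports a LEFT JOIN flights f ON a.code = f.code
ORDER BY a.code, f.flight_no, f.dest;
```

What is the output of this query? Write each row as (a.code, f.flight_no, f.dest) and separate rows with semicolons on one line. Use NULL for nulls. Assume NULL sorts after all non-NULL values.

(NU, NULL, NULL); (PD, NULL, NULL); (SG, NULL, NULL)

LEFT JOIN keeps every row from `airports`; unmatched rows get NULL for `flights`'s columns.
Matching on a.code = f.code.
- code=NU: no f row matches, row kept with f columns NULL.
- code=SG: no f row matches, row kept with f columns NULL.
- code=PD: no f row matches, row kept with f columns NULL.
After projecting and ordering:
a.code | f.flight_no | f.dest
NU | NULL | NULL
PD | NULL | NULL
SG | NULL | NULL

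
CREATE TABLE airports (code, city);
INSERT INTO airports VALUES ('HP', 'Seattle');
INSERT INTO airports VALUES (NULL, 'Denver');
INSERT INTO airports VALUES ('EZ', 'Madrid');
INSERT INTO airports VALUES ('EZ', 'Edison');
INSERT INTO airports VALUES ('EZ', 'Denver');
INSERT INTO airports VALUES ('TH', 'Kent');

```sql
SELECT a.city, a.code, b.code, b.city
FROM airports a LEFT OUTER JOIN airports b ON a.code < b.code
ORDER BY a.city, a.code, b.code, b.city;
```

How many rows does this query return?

9

LEFT JOIN keeps every row from `airports a`; unmatched rows get NULL for `airports b`'s columns.
Matching on a.code < b.code. A NULL in a compared column never satisfies the condition.
- a (code=HP) pairs with 1 row(s) of b.
- a (code=NULL) has no partner → padded with NULL.
- a (code=EZ) pairs with 2 row(s) of b.
- a (code=EZ) pairs with 2 row(s) of b.
- a (code=EZ) pairs with 2 row(s) of b.
- a (code=TH) has no partner → padded with NULL.
Total: 7 matched + 2 padded = 9 rows.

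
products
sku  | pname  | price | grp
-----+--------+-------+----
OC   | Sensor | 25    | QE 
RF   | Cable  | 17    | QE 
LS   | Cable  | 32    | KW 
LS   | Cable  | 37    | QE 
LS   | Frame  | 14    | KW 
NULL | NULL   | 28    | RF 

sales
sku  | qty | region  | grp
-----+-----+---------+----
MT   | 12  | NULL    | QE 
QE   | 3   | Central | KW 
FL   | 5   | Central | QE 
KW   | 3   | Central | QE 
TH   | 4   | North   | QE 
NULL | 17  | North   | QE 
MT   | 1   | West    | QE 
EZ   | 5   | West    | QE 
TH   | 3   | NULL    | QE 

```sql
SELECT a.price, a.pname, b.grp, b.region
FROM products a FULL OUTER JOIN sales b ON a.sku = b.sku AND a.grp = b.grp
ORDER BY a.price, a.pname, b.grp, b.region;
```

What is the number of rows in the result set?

15

FULL OUTER JOIN keeps every row from both sides; unmatched rows get NULL for the other side's columns.
Matching on a.sku = b.sku AND a.grp = b.grp. A NULL in a compared column never satisfies the condition.
- a row (sku=OC, grp=QE): no match → kept, b columns NULL.
- a row (sku=RF, grp=QE): no match → kept, b columns NULL.
- a row (sku=LS, grp=KW): no match → kept, b columns NULL.
- a row (sku=LS, grp=QE): no match → kept, b columns NULL.
- a row (sku=LS, grp=KW): no match → kept, b columns NULL.
- a row (sku=NULL, grp=RF): no match → kept, b columns NULL.
- 9 row(s) from b found no a partner → padded with NULL.
Total: 0 matched + 15 padded = 15 rows.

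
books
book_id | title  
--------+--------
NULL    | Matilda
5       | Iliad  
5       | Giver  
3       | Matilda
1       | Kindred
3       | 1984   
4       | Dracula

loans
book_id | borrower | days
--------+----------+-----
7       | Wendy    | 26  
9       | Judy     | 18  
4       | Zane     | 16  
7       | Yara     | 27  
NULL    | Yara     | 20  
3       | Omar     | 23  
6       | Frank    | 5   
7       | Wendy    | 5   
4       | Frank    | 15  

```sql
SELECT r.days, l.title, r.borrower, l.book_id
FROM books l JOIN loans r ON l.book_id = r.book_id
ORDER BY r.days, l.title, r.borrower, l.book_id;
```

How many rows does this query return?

4

INNER JOIN keeps only pairs where the ON condition holds.
Matching on l.book_id = r.book_id. A NULL in a compared column never satisfies the condition.
Matched pairs: 4.
Total: 4 rows.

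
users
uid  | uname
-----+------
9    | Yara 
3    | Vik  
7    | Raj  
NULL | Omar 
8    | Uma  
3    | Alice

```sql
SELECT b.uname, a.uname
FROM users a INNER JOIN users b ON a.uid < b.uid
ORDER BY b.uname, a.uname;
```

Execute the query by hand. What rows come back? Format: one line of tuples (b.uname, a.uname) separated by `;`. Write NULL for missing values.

INNER JOIN keeps only pairs where the ON condition holds.
Matching on a.uid < b.uid. A NULL in a compared column never satisfies the condition.
- a[0] uid=9 → no match; dropped.
- a[1] uid=3 → 3 match(es) in b → 3 row(s).
- a[2] uid=7 → 2 match(es) in b → 2 row(s).
- a[3] uid=NULL → no match; dropped.
- a[4] uid=8 → 1 match(es) in b → 1 row(s).
- a[5] uid=3 → 3 match(es) in b → 3 row(s).
After projecting and ordering:
b.uname | a.uname
Raj | Alice
Raj | Vik
Uma | Alice
Uma | Raj
Uma | Vik
Yara | Alice
Yara | Raj
Yara | Uma
Yara | Vik

(Raj, Alice); (Raj, Vik); (Uma, Alice); (Uma, Raj); (Uma, Vik); (Yara, Alice); (Yara, Raj); (Yara, Uma); (Yara, Vik)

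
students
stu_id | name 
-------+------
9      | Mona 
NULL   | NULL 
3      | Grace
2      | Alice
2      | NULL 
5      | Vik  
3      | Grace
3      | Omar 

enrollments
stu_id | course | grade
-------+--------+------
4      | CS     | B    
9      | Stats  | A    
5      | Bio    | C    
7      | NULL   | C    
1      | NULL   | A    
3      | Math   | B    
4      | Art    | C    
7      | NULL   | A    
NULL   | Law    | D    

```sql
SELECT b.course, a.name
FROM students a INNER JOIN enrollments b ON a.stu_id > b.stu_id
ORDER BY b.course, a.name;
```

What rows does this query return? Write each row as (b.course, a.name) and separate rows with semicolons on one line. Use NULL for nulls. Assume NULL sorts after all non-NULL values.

(Art, Mona); (Art, Vik); (Bio, Mona); (CS, Mona); (CS, Vik); (Math, Mona); (Math, Vik); (NULL, Alice); (NULL, Grace); (NULL, Grace); (NULL, Mona); (NULL, Mona); (NULL, Mona); (NULL, Omar); (NULL, Vik); (NULL, NULL)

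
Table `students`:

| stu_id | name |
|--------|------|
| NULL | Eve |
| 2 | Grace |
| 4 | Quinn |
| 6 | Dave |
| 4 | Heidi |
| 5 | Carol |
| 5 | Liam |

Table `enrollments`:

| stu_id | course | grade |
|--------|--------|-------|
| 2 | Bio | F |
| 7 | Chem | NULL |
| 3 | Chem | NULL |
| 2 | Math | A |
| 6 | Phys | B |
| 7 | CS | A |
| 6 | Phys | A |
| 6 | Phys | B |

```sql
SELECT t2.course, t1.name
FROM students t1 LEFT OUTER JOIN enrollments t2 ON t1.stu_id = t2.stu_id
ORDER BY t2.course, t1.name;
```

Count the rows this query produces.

10

LEFT JOIN keeps every row from `students`; unmatched rows get NULL for `enrollments`'s columns.
Matching on t1.stu_id = t2.stu_id. A NULL in a compared column never satisfies the condition.
Matched pairs: 5; unmatched t1 rows kept: 5.
Total: 5 matched + 5 padded = 10 rows.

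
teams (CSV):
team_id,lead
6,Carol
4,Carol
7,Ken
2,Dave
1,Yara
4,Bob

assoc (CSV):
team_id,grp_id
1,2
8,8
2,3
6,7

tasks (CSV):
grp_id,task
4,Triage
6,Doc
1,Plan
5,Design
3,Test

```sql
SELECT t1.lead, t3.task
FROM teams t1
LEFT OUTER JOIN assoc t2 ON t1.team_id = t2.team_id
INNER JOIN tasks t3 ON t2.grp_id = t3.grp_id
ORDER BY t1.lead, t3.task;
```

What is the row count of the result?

1

Step 1 — t1 LEFT JOIN t2 on team_id → 6 row(s).
Then INNER JOIN `tasks t3` on grp_id: keep only rows whose t2.grp_id appears in t3.
Result: 1 row(s).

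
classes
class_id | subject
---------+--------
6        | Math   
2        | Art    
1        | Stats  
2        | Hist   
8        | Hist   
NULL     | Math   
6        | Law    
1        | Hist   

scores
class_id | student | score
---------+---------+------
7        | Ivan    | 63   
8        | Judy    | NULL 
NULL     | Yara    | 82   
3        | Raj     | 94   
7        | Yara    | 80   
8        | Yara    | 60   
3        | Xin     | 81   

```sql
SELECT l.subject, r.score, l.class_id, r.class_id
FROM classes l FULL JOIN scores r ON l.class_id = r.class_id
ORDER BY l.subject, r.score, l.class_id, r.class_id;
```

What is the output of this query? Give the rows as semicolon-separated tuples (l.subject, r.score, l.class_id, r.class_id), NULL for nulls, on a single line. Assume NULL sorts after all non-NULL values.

FULL OUTER JOIN keeps every row from both sides; unmatched rows get NULL for the other side's columns.
Matching on l.class_id = r.class_id. A NULL in a compared column never satisfies the condition.
- l[0] class_id=6 → no match; kept with NULLs on the r side.
- l[1] class_id=2 → no match; kept with NULLs on the r side.
- l[2] class_id=1 → no match; kept with NULLs on the r side.
- l[3] class_id=2 → no match; kept with NULLs on the r side.
- l[4] class_id=8 → 2 match(es) in r → 2 row(s).
- l[5] class_id=NULL → no match; kept with NULLs on the r side.
- l[6] class_id=6 → no match; kept with NULLs on the r side.
- l[7] class_id=1 → no match; kept with NULLs on the r side.
- 5 row(s) from r found no l partner → padded with NULL.

(Art, NULL, 2, NULL); (Hist, 60, 8, 8); (Hist, NULL, 1, NULL); (Hist, NULL, 2, NULL); (Hist, NULL, 8, 8); (Law, NULL, 6, NULL); (Math, NULL, 6, NULL); (Math, NULL, NULL, NULL); (Stats, NULL, 1, NULL); (NULL, 63, NULL, 7); (NULL, 80, NULL, 7); (NULL, 81, NULL, 3); (NULL, 82, NULL, NULL); (NULL, 94, NULL, 3)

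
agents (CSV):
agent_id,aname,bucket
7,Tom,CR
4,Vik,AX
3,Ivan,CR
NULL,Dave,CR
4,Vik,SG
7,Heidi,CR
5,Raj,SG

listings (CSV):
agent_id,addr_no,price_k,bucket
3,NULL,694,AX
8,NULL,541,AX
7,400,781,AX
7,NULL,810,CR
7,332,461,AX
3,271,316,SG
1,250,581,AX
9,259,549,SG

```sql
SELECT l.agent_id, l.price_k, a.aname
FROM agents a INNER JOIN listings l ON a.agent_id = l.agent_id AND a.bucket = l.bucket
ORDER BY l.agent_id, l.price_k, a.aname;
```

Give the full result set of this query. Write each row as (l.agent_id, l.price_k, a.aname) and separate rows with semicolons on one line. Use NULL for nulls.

(7, 810, Heidi); (7, 810, Tom)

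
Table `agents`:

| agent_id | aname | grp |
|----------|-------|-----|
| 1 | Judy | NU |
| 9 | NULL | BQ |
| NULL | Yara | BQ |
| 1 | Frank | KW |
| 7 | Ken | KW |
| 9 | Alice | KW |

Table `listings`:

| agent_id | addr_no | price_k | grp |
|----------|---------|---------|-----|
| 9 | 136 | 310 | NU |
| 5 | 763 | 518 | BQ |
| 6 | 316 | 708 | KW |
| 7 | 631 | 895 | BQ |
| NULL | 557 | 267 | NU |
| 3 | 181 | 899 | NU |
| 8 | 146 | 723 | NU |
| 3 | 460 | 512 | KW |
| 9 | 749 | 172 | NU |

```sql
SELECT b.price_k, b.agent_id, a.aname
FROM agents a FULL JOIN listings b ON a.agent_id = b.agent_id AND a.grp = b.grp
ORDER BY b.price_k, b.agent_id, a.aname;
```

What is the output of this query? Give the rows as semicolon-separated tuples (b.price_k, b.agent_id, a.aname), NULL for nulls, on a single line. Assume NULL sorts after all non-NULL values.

(172, 9, NULL); (267, NULL, NULL); (310, 9, NULL); (512, 3, NULL); (518, 5, NULL); (708, 6, NULL); (723, 8, NULL); (895, 7, NULL); (899, 3, NULL); (NULL, NULL, Alice); (NULL, NULL, Frank); (NULL, NULL, Judy); (NULL, NULL, Ken); (NULL, NULL, Yara); (NULL, NULL, NULL)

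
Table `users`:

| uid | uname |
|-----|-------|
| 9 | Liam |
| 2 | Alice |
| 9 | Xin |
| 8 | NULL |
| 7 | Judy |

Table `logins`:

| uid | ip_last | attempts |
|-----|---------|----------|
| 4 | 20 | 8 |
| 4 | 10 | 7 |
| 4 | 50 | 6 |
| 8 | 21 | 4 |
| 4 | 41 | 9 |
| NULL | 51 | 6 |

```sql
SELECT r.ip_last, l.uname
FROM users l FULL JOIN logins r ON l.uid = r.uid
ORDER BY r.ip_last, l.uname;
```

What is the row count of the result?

10

FULL OUTER JOIN keeps every row from both sides; unmatched rows get NULL for the other side's columns.
Matching on l.uid = r.uid. A NULL in a compared column never satisfies the condition.
Matched pairs: 1; unmatched l rows kept: 4; unmatched r rows kept: 5.
Total: 1 matched + 9 padded = 10 rows.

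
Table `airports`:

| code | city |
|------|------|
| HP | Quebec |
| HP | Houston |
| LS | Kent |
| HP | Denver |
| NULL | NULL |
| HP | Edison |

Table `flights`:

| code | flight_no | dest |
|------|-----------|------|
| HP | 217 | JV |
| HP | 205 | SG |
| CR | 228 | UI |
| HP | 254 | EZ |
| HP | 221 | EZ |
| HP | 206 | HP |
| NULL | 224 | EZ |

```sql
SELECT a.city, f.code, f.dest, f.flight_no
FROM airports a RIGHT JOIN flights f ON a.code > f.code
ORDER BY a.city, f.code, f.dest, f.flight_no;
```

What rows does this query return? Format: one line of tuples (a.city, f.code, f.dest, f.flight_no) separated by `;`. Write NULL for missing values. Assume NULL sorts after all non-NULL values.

(Denver, CR, UI, 228); (Edison, CR, UI, 228); (Houston, CR, UI, 228); (Kent, CR, UI, 228); (Kent, HP, EZ, 221); (Kent, HP, EZ, 254); (Kent, HP, HP, 206); (Kent, HP, JV, 217); (Kent, HP, SG, 205); (Quebec, CR, UI, 228); (NULL, NULL, EZ, 224)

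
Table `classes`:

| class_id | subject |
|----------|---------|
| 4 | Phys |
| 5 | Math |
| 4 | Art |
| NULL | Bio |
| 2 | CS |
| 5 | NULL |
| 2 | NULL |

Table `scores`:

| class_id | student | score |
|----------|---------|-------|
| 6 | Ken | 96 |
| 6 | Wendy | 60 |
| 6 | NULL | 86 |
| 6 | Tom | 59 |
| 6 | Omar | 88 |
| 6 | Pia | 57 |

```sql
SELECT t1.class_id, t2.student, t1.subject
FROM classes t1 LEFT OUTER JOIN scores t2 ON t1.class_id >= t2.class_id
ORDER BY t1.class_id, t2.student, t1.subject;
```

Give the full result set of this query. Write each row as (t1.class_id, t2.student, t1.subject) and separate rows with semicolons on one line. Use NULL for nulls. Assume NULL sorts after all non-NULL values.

LEFT JOIN keeps every row from `classes`; unmatched rows get NULL for `scores`'s columns.
Matching on t1.class_id >= t2.class_id. A NULL in a compared column never satisfies the condition.
- t1 (class_id=4) has no partner → padded with NULL.
- t1 (class_id=5) has no partner → padded with NULL.
- t1 (class_id=4) has no partner → padded with NULL.
- t1 (class_id=NULL) has no partner → padded with NULL.
- t1 (class_id=2) has no partner → padded with NULL.
- t1 (class_id=5) has no partner → padded with NULL.
- t1 (class_id=2) has no partner → padded with NULL.
After projecting and ordering:
t1.class_id | t2.student | t1.subject
2 | NULL | CS
2 | NULL | NULL
4 | NULL | Art
4 | NULL | Phys
5 | NULL | Math
5 | NULL | NULL
NULL | NULL | Bio

(2, NULL, CS); (2, NULL, NULL); (4, NULL, Art); (4, NULL, Phys); (5, NULL, Math); (5, NULL, NULL); (NULL, NULL, Bio)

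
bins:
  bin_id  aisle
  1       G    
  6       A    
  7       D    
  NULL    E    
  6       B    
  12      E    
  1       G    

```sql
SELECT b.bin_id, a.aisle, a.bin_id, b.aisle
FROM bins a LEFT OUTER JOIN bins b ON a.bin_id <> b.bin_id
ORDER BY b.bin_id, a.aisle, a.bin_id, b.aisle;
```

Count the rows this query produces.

27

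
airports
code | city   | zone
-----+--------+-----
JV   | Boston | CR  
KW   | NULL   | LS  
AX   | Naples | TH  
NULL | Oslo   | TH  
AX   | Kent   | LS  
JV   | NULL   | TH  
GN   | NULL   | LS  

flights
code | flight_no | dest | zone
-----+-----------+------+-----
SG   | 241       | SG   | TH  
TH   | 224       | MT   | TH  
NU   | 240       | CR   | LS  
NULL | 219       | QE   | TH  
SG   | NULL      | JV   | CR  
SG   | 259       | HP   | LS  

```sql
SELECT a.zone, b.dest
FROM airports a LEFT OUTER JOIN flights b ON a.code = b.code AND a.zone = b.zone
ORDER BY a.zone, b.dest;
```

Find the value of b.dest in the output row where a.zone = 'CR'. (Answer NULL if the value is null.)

NULL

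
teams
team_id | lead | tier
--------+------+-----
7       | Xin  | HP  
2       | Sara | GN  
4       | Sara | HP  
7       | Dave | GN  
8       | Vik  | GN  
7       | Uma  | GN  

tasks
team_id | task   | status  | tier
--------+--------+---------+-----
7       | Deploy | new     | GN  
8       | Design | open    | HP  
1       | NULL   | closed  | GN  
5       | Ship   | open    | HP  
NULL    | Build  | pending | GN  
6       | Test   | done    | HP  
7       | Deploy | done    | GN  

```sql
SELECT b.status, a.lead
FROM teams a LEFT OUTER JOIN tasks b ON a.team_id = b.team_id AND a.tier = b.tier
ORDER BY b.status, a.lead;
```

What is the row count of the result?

LEFT JOIN keeps every row from `teams`; unmatched rows get NULL for `tasks`'s columns.
Matching on a.team_id = b.team_id AND a.tier = b.tier. A NULL in a compared column never satisfies the condition.
- a (team_id=7, tier=HP) has no partner → padded with NULL.
- a (team_id=2, tier=GN) has no partner → padded with NULL.
- a (team_id=4, tier=HP) has no partner → padded with NULL.
- a (team_id=7, tier=GN) pairs with 2 row(s) of b.
- a (team_id=8, tier=GN) has no partner → padded with NULL.
- a (team_id=7, tier=GN) pairs with 2 row(s) of b.
Total: 4 matched + 4 padded = 8 rows.

8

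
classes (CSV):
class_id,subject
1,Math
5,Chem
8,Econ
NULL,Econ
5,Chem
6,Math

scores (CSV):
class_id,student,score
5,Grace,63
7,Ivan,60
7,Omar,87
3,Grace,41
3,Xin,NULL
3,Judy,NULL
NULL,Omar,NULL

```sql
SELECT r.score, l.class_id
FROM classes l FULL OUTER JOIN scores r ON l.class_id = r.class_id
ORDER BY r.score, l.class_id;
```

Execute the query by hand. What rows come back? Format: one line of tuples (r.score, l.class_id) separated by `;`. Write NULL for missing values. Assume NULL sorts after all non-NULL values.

(41, NULL); (60, NULL); (63, 5); (63, 5); (87, NULL); (NULL, 1); (NULL, 6); (NULL, 8); (NULL, NULL); (NULL, NULL); (NULL, NULL); (NULL, NULL)

FULL OUTER JOIN keeps every row from both sides; unmatched rows get NULL for the other side's columns.
Matching on l.class_id = r.class_id. A NULL in a compared column never satisfies the condition.
- l (class_id=1) has no partner → padded with NULL.
- l (class_id=5) pairs with 1 row(s) of r.
- l (class_id=8) has no partner → padded with NULL.
- l (class_id=NULL) has no partner → padded with NULL.
- l (class_id=5) pairs with 1 row(s) of r.
- l (class_id=6) has no partner → padded with NULL.
- 6 row(s) from r found no l partner → padded with NULL.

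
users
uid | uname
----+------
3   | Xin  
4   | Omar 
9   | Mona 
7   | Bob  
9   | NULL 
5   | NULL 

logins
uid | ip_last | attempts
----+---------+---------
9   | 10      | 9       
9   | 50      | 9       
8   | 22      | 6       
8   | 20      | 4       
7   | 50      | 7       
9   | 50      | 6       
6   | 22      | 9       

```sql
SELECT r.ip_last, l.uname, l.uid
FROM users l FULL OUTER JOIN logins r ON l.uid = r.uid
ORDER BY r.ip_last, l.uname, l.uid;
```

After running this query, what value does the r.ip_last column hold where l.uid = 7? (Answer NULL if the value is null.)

50

FULL OUTER JOIN keeps every row from both sides; unmatched rows get NULL for the other side's columns.
Matching on l.uid = r.uid.
- l row (uid=3): no match → kept, r columns NULL.
- l row (uid=4): no match → kept, r columns NULL.
- l row (uid=9): matches 3 r row(s) → 3 output row(s).
- l row (uid=7): matches 1 r row(s) → 1 output row(s).
- l row (uid=9): matches 3 r row(s) → 3 output row(s).
- l row (uid=5): no match → kept, r columns NULL.
- plus 3 unmatched r row(s), each kept with NULL l columns.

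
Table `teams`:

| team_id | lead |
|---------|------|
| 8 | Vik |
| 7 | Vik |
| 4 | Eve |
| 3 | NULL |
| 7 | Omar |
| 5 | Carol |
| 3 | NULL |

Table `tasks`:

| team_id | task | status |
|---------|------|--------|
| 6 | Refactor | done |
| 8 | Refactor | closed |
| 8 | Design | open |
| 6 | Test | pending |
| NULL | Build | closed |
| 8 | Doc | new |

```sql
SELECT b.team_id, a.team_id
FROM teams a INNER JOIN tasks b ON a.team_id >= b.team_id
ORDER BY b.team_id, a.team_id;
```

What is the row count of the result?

9

INNER JOIN keeps only pairs where the ON condition holds.
Matching on a.team_id >= b.team_id. A NULL in a compared column never satisfies the condition.
- a row (team_id=8): matches 5 b row(s) → 5 output row(s).
- a row (team_id=7): matches 2 b row(s) → 2 output row(s).
- a row (team_id=4): no match → dropped.
- a row (team_id=3): no match → dropped.
- a row (team_id=7): matches 2 b row(s) → 2 output row(s).
- a row (team_id=5): no match → dropped.
- a row (team_id=3): no match → dropped.
Total: 9 rows.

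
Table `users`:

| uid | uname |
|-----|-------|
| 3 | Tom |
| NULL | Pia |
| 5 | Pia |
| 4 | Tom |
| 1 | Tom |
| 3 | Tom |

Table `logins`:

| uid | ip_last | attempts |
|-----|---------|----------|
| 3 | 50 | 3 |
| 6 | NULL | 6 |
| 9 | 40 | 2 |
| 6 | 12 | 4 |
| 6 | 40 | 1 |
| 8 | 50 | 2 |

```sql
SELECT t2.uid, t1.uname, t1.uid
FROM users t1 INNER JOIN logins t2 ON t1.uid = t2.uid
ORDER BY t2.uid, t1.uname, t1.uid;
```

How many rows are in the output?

INNER JOIN keeps only pairs where the ON condition holds.
Matching on t1.uid = t2.uid. A NULL in a compared column never satisfies the condition.
- uid=3: 1 matching t2 row(s), so 1 row(s) emitted.
- uid=NULL: no matching t2 row, dropped.
- uid=5: no matching t2 row, dropped.
- uid=4: no matching t2 row, dropped.
- uid=1: no matching t2 row, dropped.
- uid=3: 1 matching t2 row(s), so 1 row(s) emitted.
Total: 2 rows.

2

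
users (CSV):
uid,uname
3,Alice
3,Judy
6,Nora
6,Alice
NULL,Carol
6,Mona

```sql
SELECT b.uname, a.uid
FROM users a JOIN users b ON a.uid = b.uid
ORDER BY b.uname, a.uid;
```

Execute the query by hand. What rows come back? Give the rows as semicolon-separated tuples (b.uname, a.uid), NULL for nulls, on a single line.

(Alice, 3); (Alice, 3); (Alice, 6); (Alice, 6); (Alice, 6); (Judy, 3); (Judy, 3); (Mona, 6); (Mona, 6); (Mona, 6); (Nora, 6); (Nora, 6); (Nora, 6)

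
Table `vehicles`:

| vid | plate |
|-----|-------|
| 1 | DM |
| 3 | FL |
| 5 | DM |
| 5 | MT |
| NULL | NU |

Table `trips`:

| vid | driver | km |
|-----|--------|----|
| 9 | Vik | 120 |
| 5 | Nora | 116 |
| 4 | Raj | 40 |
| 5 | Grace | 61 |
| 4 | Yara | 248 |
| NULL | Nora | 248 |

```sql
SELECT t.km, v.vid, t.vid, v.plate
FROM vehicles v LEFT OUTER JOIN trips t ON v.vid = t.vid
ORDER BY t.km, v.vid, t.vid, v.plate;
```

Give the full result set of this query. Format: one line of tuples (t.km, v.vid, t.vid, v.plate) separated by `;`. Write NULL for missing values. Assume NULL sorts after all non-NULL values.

LEFT JOIN keeps every row from `vehicles`; unmatched rows get NULL for `trips`'s columns.
Matching on v.vid = t.vid. A NULL in a compared column never satisfies the condition.
- v[0] vid=1 → no match; kept with NULLs on the t side.
- v[1] vid=3 → no match; kept with NULLs on the t side.
- v[2] vid=5 → 2 match(es) in t → 2 row(s).
- v[3] vid=5 → 2 match(es) in t → 2 row(s).
- v[4] vid=NULL → no match; kept with NULLs on the t side.
After projecting and ordering:
t.km | v.vid | t.vid | v.plate
61 | 5 | 5 | DM
61 | 5 | 5 | MT
116 | 5 | 5 | DM
116 | 5 | 5 | MT
NULL | 1 | NULL | DM
NULL | 3 | NULL | FL
NULL | NULL | NULL | NU

(61, 5, 5, DM); (61, 5, 5, MT); (116, 5, 5, DM); (116, 5, 5, MT); (NULL, 1, NULL, DM); (NULL, 3, NULL, FL); (NULL, NULL, NULL, NU)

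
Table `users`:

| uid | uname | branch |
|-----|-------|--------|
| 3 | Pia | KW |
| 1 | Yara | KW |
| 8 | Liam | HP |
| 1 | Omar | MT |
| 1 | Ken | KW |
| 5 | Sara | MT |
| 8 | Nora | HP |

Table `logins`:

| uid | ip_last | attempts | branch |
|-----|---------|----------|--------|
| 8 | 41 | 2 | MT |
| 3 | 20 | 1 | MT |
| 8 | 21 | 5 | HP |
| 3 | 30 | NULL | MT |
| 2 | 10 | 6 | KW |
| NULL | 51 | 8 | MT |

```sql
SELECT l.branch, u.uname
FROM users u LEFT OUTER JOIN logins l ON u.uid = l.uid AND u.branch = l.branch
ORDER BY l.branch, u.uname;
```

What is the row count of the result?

7

LEFT JOIN keeps every row from `users`; unmatched rows get NULL for `logins`'s columns.
Matching on u.uid = l.uid AND u.branch = l.branch. A NULL in a compared column never satisfies the condition.
Matched pairs: 2; unmatched u rows kept: 5.
Total: 2 matched + 5 padded = 7 rows.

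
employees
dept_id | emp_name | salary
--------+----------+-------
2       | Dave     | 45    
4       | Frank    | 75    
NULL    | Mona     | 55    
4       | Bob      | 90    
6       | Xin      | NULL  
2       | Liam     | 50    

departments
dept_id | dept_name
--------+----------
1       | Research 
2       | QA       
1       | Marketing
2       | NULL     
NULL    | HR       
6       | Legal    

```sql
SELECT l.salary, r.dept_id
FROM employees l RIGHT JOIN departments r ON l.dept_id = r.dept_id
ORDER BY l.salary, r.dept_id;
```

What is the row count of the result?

8

RIGHT JOIN keeps every row from `departments`; unmatched rows get NULL for `employees`'s columns.
Matching on l.dept_id = r.dept_id. A NULL in a compared column never satisfies the condition.
Matched pairs: 5; unmatched r rows kept: 3.
Total: 5 matched + 3 padded = 8 rows.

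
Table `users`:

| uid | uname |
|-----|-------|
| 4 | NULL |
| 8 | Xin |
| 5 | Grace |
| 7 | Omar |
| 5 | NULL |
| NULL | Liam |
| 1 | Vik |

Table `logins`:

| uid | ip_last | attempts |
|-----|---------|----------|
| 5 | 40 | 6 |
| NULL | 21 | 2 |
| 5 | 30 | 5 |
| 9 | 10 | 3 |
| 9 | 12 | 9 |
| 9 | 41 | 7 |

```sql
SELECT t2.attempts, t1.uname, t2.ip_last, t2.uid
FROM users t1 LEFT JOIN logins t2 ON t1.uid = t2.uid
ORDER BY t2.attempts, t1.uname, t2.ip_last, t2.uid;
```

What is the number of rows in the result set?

LEFT JOIN keeps every row from `users`; unmatched rows get NULL for `logins`'s columns.
Matching on t1.uid = t2.uid. A NULL in a compared column never satisfies the condition.
Matched pairs: 4; unmatched t1 rows kept: 5.
Total: 4 matched + 5 padded = 9 rows.

9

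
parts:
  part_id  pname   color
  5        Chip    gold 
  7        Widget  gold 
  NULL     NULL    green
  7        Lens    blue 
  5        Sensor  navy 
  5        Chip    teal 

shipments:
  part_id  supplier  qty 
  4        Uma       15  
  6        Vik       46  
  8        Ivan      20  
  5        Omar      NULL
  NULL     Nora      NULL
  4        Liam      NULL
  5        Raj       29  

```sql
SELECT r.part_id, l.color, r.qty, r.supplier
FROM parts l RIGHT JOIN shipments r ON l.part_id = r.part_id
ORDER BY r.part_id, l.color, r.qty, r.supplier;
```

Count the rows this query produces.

11

RIGHT JOIN keeps every row from `shipments`; unmatched rows get NULL for `parts`'s columns.
Matching on l.part_id = r.part_id. A NULL in a compared column never satisfies the condition.
- l (part_id=5) pairs with 2 row(s) of r.
- l (part_id=7) has no partner in r.
- l (part_id=NULL) has no partner in r.
- l (part_id=7) has no partner in r.
- l (part_id=5) pairs with 2 row(s) of r.
- l (part_id=5) pairs with 2 row(s) of r.
- plus 5 unmatched r row(s), each kept with NULL l columns.
Total: 6 matched + 5 padded = 11 rows.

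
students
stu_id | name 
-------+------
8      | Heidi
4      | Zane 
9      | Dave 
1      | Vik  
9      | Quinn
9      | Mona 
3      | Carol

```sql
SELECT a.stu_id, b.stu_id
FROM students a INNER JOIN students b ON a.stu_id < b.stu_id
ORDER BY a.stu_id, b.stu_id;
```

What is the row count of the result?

18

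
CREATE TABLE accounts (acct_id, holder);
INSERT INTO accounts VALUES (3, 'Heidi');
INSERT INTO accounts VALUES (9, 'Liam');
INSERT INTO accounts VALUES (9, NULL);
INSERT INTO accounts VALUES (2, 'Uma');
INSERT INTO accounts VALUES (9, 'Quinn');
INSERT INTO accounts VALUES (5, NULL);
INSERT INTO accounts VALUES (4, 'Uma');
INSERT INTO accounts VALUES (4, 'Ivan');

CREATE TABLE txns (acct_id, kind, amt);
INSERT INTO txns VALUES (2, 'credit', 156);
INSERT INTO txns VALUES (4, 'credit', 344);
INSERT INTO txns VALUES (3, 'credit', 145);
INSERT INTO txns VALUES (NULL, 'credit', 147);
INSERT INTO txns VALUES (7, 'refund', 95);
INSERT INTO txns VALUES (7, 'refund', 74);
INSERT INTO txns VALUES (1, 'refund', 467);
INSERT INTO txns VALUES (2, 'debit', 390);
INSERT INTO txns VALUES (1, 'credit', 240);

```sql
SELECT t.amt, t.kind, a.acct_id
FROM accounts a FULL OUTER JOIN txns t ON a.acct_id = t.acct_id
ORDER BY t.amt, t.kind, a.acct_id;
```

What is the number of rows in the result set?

FULL OUTER JOIN keeps every row from both sides; unmatched rows get NULL for the other side's columns.
Matching on a.acct_id = t.acct_id. A NULL in a compared column never satisfies the condition.
- a (acct_id=3) pairs with 1 row(s) of t.
- a (acct_id=9) has no partner → padded with NULL.
- a (acct_id=9) has no partner → padded with NULL.
- a (acct_id=2) pairs with 2 row(s) of t.
- a (acct_id=9) has no partner → padded with NULL.
- a (acct_id=5) has no partner → padded with NULL.
- a (acct_id=4) pairs with 1 row(s) of t.
- a (acct_id=4) pairs with 1 row(s) of t.
- 5 t row(s) had no a match → kept, a columns NULL.
Total: 5 matched + 9 padded = 14 rows.

14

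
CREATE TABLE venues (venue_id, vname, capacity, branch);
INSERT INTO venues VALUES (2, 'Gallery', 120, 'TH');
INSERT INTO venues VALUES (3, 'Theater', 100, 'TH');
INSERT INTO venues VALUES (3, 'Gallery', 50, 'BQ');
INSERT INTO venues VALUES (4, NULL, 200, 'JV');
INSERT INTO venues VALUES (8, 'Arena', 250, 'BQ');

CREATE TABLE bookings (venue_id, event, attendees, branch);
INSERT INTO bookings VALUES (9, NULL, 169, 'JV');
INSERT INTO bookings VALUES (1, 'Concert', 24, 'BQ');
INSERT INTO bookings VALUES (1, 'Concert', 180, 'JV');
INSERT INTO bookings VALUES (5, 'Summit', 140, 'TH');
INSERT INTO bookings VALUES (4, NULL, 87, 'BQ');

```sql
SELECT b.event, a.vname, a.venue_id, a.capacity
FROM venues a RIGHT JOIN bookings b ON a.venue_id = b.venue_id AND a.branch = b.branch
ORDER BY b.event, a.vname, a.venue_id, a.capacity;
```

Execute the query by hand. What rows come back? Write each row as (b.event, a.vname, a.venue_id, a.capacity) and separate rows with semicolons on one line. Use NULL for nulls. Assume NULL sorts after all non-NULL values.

(Concert, NULL, NULL, NULL); (Concert, NULL, NULL, NULL); (Summit, NULL, NULL, NULL); (NULL, NULL, NULL, NULL); (NULL, NULL, NULL, NULL)

RIGHT JOIN keeps every row from `bookings`; unmatched rows get NULL for `venues`'s columns.
Matching on a.venue_id = b.venue_id AND a.branch = b.branch.
Matched pairs: 0; unmatched b rows kept: 5.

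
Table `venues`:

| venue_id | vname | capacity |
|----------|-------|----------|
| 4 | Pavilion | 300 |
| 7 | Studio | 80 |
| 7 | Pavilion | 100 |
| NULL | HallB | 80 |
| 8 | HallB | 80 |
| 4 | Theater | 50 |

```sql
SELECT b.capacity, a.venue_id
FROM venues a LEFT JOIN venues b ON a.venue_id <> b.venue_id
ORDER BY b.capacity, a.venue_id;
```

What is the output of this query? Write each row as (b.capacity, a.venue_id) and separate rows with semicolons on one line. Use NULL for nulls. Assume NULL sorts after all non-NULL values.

LEFT JOIN keeps every row from `venues a`; unmatched rows get NULL for `venues b`'s columns.
Matching on a.venue_id <> b.venue_id. A NULL in a compared column never satisfies the condition.
- a[0] venue_id=4 → 3 match(es) in b → 3 row(s).
- a[1] venue_id=7 → 3 match(es) in b → 3 row(s).
- a[2] venue_id=7 → 3 match(es) in b → 3 row(s).
- a[3] venue_id=NULL → no match; kept with NULLs on the b side.
- a[4] venue_id=8 → 4 match(es) in b → 4 row(s).
- a[5] venue_id=4 → 3 match(es) in b → 3 row(s).

(50, 7); (50, 7); (50, 8); (80, 4); (80, 4); (80, 4); (80, 4); (80, 7); (80, 7); (80, 8); (100, 4); (100, 4); (100, 8); (300, 7); (300, 7); (300, 8); (NULL, NULL)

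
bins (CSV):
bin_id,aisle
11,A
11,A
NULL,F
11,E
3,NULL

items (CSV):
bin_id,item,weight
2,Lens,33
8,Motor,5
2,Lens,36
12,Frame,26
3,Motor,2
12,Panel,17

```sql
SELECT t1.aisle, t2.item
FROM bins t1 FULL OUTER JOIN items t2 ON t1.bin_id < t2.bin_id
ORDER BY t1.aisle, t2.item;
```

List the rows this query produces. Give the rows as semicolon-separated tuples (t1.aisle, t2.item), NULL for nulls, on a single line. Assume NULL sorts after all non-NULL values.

FULL OUTER JOIN keeps every row from both sides; unmatched rows get NULL for the other side's columns.
Matching on t1.bin_id < t2.bin_id. A NULL in a compared column never satisfies the condition.
- t1 row (bin_id=11): matches 2 t2 row(s) → 2 output row(s).
- t1 row (bin_id=11): matches 2 t2 row(s) → 2 output row(s).
- t1 row (bin_id=NULL): no match → kept, t2 columns NULL.
- t1 row (bin_id=11): matches 2 t2 row(s) → 2 output row(s).
- t1 row (bin_id=3): matches 3 t2 row(s) → 3 output row(s).
- plus 3 unmatched t2 row(s), each kept with NULL t1 columns.

(A, Frame); (A, Frame); (A, Panel); (A, Panel); (E, Frame); (E, Panel); (F, NULL); (NULL, Frame); (NULL, Lens); (NULL, Lens); (NULL, Motor); (NULL, Motor); (NULL, Panel)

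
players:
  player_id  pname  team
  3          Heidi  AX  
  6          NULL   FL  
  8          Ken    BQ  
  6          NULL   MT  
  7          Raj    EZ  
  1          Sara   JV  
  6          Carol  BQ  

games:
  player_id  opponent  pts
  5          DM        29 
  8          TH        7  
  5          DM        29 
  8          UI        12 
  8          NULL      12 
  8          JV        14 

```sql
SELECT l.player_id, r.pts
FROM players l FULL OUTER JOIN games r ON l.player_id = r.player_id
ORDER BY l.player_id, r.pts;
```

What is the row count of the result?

12

FULL OUTER JOIN keeps every row from both sides; unmatched rows get NULL for the other side's columns.
Matching on l.player_id = r.player_id.
Matched pairs: 4; unmatched l rows kept: 6; unmatched r rows kept: 2.
Total: 4 matched + 8 padded = 12 rows.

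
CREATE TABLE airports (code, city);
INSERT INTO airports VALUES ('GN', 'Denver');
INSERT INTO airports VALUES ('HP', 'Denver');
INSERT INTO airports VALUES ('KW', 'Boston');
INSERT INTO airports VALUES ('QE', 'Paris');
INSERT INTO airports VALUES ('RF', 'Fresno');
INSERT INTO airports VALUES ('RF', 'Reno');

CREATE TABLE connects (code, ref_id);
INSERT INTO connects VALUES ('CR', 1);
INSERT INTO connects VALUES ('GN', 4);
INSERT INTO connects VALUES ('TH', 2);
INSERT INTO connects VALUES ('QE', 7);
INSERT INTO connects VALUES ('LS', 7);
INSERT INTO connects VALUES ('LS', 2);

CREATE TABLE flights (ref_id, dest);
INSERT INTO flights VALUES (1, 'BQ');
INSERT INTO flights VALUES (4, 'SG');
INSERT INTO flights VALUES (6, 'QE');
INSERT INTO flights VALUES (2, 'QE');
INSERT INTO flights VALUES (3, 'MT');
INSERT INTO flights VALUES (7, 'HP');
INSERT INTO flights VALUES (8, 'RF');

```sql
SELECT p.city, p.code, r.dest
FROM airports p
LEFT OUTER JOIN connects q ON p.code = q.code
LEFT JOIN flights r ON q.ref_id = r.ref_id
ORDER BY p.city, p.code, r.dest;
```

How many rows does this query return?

6

Evaluate left to right. First `airports p LEFT JOIN connects q` on code: 6 row(s).
Then LEFT JOIN `flights r` on ref_id: each of those 6 rows is kept; rows whose q.ref_id has no match in r get NULL for r's columns.
Result: 6 row(s).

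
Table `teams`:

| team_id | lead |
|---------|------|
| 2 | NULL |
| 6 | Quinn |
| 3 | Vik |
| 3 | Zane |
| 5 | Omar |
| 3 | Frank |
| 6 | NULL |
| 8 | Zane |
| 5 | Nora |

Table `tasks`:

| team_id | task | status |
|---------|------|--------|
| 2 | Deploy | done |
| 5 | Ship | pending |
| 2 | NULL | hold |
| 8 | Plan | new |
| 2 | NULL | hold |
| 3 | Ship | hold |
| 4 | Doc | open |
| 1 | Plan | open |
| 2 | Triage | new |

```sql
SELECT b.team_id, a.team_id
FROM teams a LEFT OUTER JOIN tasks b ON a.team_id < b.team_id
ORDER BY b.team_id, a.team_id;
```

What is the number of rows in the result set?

18

LEFT JOIN keeps every row from `teams`; unmatched rows get NULL for `tasks`'s columns.
Matching on a.team_id < b.team_id.
Matched pairs: 17; unmatched a rows kept: 1.
Total: 17 matched + 1 padded = 18 rows.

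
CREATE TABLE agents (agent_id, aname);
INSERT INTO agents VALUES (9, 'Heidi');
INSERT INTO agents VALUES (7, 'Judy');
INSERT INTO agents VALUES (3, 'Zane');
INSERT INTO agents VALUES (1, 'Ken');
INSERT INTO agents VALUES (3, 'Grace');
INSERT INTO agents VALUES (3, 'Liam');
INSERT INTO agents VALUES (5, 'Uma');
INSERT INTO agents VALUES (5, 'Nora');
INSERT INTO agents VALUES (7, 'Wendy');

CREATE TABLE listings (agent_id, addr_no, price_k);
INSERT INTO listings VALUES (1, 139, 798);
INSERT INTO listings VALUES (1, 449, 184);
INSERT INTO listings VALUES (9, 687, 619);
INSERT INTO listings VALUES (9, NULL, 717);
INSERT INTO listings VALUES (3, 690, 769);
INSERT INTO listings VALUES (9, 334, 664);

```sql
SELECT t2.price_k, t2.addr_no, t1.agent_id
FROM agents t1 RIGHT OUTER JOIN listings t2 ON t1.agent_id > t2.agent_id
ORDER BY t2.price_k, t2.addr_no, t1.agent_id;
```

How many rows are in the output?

24

RIGHT JOIN keeps every row from `listings`; unmatched rows get NULL for `agents`'s columns.
Matching on t1.agent_id > t2.agent_id.
Matched pairs: 21; unmatched t2 rows kept: 3.
Total: 21 matched + 3 padded = 24 rows.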